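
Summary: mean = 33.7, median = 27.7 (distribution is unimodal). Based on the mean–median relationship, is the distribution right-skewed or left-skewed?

right-skewed

mean − median = 33.7 − 27.7 = 6.0
mean > median ⇒ the longer tail is on the right ⇒ right-skewed (positively skewed).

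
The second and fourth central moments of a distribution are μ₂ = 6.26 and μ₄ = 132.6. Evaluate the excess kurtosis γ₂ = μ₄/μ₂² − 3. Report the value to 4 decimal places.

μ₂² = 6.26² = 39.18760
μ₄/μ₂² = 132.6 / 39.18760 = 3.38372
γ₂ = 3.38372 − 3 ≈ 0.3837

0.3837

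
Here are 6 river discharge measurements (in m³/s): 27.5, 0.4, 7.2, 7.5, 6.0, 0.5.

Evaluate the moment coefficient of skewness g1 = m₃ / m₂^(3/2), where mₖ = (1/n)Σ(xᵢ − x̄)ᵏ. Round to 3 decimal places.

x̄ = (27.5 + 0.4 + 7.2 + 7.5 + 6.0 + 0.5) / 6 = 8.1833
deviations (xᵢ − x̄): 19.3167, -7.7833, -0.9833, -0.6833, -2.1833, -7.6833
Σ(xᵢ − x̄)² = 498.9483 ⇒ m₂ = 498.9483/6 = 83.15806
Σ(xᵢ − x̄)³ = 6270.9284 ⇒ m₃ = 6270.9284/6 = 1045.15474
m₂^(3/2) = 83.15806^(1.5) = 758.32695
g1 = m₃ / m₂^(3/2) = 1045.15474 / 758.32695 ≈ 1.378

1.378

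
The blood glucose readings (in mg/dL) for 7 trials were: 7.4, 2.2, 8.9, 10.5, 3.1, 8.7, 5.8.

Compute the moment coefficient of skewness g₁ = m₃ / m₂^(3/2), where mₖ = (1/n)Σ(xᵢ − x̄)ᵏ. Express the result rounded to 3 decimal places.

-0.345

x̄ = (7.4 + 2.2 + 8.9 + 10.5 + 3.1 + 8.7 + 5.8) / 7 = 6.6571
deviations (xᵢ − x̄): 0.7429, -4.4571, 2.2429, 3.8429, -3.5571, 2.0429, -0.8571
Σ(xᵢ − x̄)² = 57.7771 ⇒ m₂ = 57.7771/7 = 8.25388
Σ(xᵢ − x̄)³ = -57.2180 ⇒ m₃ = -57.2180/7 = -8.17399
m₂^(3/2) = 8.25388^(1.5) = 23.71303
g₁ = m₃ / m₂^(3/2) = -8.17399 / 23.71303 ≈ -0.345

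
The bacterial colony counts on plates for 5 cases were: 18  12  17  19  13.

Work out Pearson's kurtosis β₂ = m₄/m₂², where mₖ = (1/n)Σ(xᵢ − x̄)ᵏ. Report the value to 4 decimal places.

x̄ = 15.8000
Σ(xᵢ − x̄)² = 38.8000 ⇒ m₂ = 7.76000
Σ(xᵢ − x̄)⁴ = 400.3360 ⇒ m₄ = 80.06720
m₂² = 60.21760
β₂ = m₄/m₂² = 80.06720 / 60.21760 ≈ 1.3296

1.3296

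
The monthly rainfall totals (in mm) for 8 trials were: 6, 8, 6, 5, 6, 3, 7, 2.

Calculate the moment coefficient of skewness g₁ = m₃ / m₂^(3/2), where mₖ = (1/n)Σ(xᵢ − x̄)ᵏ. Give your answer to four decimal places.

x̄ = (6 + 8 + 6 + 5 + 6 + 3 + 7 + 2) / 8 = 5.3750
deviations (xᵢ − x̄): 0.6250, 2.6250, 0.6250, -0.3750, 0.6250, -2.3750, 1.6250, -3.3750
Σ(xᵢ − x̄)² = 27.8750 ⇒ m₂ = 27.8750/8 = 3.48438
Σ(xᵢ − x̄)³ = -28.7813 ⇒ m₃ = -28.7813/8 = -3.59766
m₂^(3/2) = 3.48438^(1.5) = 6.50410
g₁ = m₃ / m₂^(3/2) = -3.59766 / 6.50410 ≈ -0.5531

-0.5531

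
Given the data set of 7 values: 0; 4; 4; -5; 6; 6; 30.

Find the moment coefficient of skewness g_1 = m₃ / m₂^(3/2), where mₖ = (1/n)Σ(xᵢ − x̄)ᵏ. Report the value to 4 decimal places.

1.4873

x̄ = (0 + 4 + 4 - 5 + 6 + 6 + 30) / 7 = 6.4286
deviations (xᵢ − x̄): -6.4286, -2.4286, -2.4286, -11.4286, -0.4286, -0.4286, 23.5714
Σ(xᵢ − x̄)² = 739.7143 ⇒ m₂ = 739.7143/7 = 105.67347
Σ(xᵢ − x̄)³ = 11309.3878 ⇒ m₃ = 11309.3878/7 = 1615.62682
m₂^(3/2) = 105.67347^(1.5) = 1086.29792
g_1 = m₃ / m₂^(3/2) = 1615.62682 / 1086.29792 ≈ 1.4873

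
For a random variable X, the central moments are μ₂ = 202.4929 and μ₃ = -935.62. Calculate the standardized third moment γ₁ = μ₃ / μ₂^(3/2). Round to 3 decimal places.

-0.325

σ = √μ₂ = √202.4929 = 14.23000
σ³ = μ₂^(3/2) = 2881.47397
γ₁ = μ₃/σ³ = -935.62 / 2881.47397 ≈ -0.325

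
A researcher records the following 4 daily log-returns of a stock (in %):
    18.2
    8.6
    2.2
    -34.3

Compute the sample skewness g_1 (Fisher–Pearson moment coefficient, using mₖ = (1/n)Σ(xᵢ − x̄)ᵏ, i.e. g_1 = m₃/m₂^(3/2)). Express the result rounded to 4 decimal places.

-0.8727

x̄ = (18.2 + 8.6 + 2.2 - 34.3) / 4 = -1.3250
deviations (xᵢ − x̄): 19.5250, 9.9250, 3.5250, -32.9750
Σ(xᵢ − x̄)² = 1579.5075 ⇒ m₂ = 1579.5075/4 = 394.87687
Σ(xᵢ − x̄)³ = -27390.4879 ⇒ m₃ = -27390.4879/4 = -6847.62197
m₂^(3/2) = 394.87687^(1.5) = 7846.79943
g_1 = m₃ / m₂^(3/2) = -6847.62197 / 7846.79943 ≈ -0.8727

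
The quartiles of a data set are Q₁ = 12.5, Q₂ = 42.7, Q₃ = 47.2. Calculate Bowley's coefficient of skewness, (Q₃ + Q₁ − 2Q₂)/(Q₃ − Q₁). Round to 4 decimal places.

numerator: Q₃ + Q₁ − 2Q₂ = 47.2 + 12.5 − 2×42.7 = -25.7000
denominator: Q₃ − Q₁ = 47.2 − 12.5 = 34.7000
Bowley skewness = -25.7000 / 34.7000 ≈ -0.7406

-0.7406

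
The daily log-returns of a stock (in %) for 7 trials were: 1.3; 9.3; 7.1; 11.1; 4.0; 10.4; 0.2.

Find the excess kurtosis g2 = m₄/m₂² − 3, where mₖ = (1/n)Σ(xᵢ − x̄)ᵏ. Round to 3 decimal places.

x̄ = 6.2000
Σ(xᵢ − x̄)² = 116.9200 ⇒ m₂ = 16.70286
Σ(xᵢ − x̄)⁴ = 2876.5636 ⇒ m₄ = 410.93766
m₂² = 278.98544
g2 = m₄/m₂² − 3 = 1.47297 − 3 ≈ -1.527

-1.527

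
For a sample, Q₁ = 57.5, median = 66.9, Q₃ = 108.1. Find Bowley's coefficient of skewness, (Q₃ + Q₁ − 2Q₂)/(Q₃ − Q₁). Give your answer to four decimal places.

numerator: Q₃ + Q₁ − 2Q₂ = 108.1 + 57.5 − 2×66.9 = 31.8000
denominator: Q₃ − Q₁ = 108.1 − 57.5 = 50.6000
Bowley skewness = 31.8000 / 50.6000 ≈ 0.6285

0.6285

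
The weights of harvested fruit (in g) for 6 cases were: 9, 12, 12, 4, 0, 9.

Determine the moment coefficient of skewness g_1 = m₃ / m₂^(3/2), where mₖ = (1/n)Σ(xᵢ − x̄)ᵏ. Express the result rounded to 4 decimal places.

-0.6749

x̄ = (9 + 12 + 12 + 4 + 0 + 9) / 6 = 7.6667
deviations (xᵢ − x̄): 1.3333, 4.3333, 4.3333, -3.6667, -7.6667, 1.3333
Σ(xᵢ − x̄)² = 113.3333 ⇒ m₂ = 113.3333/6 = 18.88889
Σ(xᵢ − x̄)³ = -332.4444 ⇒ m₃ = -332.4444/6 = -55.40741
m₂^(3/2) = 18.88889^(1.5) = 82.09366
g_1 = m₃ / m₂^(3/2) = -55.40741 / 82.09366 ≈ -0.6749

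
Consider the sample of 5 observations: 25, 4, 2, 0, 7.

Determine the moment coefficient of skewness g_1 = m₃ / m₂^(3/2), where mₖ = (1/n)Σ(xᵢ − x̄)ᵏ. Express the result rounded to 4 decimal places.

1.2629

x̄ = (25 + 4 + 2 + 0 + 7) / 5 = 7.6000
deviations (xᵢ − x̄): 17.4000, -3.6000, -5.6000, -7.6000, -0.6000
Σ(xᵢ − x̄)² = 405.2000 ⇒ m₂ = 405.2000/5 = 81.04000
Σ(xᵢ − x̄)³ = 4606.5600 ⇒ m₃ = 4606.5600/5 = 921.31200
m₂^(3/2) = 81.04000^(1.5) = 729.54007
g_1 = m₃ / m₂^(3/2) = 921.31200 / 729.54007 ≈ 1.2629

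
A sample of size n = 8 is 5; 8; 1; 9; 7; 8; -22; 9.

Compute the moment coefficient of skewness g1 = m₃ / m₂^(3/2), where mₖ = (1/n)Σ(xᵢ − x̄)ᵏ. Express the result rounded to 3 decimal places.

-2.004

x̄ = (5 + 8 + 1 + 9 + 7 + 8 - 22 + 9) / 8 = 3.1250
deviations (xᵢ − x̄): 1.8750, 4.8750, -2.1250, 5.8750, 3.8750, 4.8750, -25.1250, 5.8750
Σ(xᵢ − x̄)² = 770.8750 ⇒ m₂ = 770.8750/8 = 96.35938
Σ(xᵢ − x̄)³ = -15168.0938 ⇒ m₃ = -15168.0938/8 = -1896.01172
m₂^(3/2) = 96.35938^(1.5) = 945.89071
g1 = m₃ / m₂^(3/2) = -1896.01172 / 945.89071 ≈ -2.004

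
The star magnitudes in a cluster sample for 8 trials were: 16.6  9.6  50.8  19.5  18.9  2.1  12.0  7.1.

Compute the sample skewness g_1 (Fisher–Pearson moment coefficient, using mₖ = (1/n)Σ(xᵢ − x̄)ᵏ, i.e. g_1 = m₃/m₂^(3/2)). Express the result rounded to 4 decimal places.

x̄ = (16.6 + 9.6 + 50.8 + 19.5 + 18.9 + 2.1 + 12.0 + 7.1) / 8 = 17.0750
deviations (xᵢ − x̄): -0.4750, -7.4750, 33.7250, 2.4250, 1.8250, -14.9750, -5.0750, -9.9750
Σ(xᵢ − x̄)² = 1552.1950 ⇒ m₂ = 1552.1950/8 = 194.02437
Σ(xᵢ − x̄)³ = 33479.1727 ⇒ m₃ = 33479.1727/8 = 4184.89659
m₂^(3/2) = 194.02437^(1.5) = 2702.61660
g_1 = m₃ / m₂^(3/2) = 4184.89659 / 2702.61660 ≈ 1.5485

1.5485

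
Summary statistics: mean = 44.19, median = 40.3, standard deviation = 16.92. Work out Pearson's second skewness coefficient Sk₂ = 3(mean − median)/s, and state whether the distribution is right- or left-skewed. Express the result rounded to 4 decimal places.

0.6897, right-skewed

Sk₂ = 3(44.19 − 40.3) / 16.92 = 3 × 3.8900 / 16.92
    = 11.6700 / 16.92 ≈ 0.6897
Sk₂ > 0 ⇒ mean > median ⇒ right-skewed (positive skew).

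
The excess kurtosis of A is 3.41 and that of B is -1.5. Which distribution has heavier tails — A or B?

Higher excess kurtosis ⇒ heavier tails relative to the normal distribution.
3.41 vs -1.5: the larger is 3.41, so A has heavier tails. (A is leptokurtic — heavier-than-normal tails; the other is platykurtic.)

A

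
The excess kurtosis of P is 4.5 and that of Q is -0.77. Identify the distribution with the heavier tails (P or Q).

P

Higher excess kurtosis ⇒ heavier tails relative to the normal distribution.
4.5 vs -0.77: the larger is 4.5, so P has heavier tails. (P is leptokurtic — heavier-than-normal tails; the other is platykurtic.)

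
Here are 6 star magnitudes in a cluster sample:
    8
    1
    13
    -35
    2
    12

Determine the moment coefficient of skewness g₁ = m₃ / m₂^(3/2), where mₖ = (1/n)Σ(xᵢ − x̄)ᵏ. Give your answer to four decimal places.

-1.4920

x̄ = (8 + 1 + 13 - 35 + 2 + 12) / 6 = 0.1667
deviations (xᵢ − x̄): 7.8333, 0.8333, 12.8333, -35.1667, 1.8333, 11.8333
Σ(xᵢ − x̄)² = 1606.8333 ⇒ m₂ = 1606.8333/6 = 267.80556
Σ(xᵢ − x̄)³ = -39232.4444 ⇒ m₃ = -39232.4444/6 = -6538.74074
m₂^(3/2) = 267.80556^(1.5) = 4382.57516
g₁ = m₃ / m₂^(3/2) = -6538.74074 / 4382.57516 ≈ -1.4920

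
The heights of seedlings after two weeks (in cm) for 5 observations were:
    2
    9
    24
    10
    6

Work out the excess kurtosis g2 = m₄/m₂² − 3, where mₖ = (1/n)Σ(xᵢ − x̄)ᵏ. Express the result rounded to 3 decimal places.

x̄ = 10.2000
Σ(xᵢ − x̄)² = 276.8000 ⇒ m₂ = 55.36000
Σ(xᵢ − x̄)⁴ = 41101.8560 ⇒ m₄ = 8220.37120
m₂² = 3064.72960
g2 = m₄/m₂² − 3 = 2.68225 − 3 ≈ -0.318

-0.318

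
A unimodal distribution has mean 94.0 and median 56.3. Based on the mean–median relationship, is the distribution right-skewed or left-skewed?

right-skewed

mean − median = 94.0 − 56.3 = 37.7
mean > median ⇒ the longer tail is on the right ⇒ right-skewed (positively skewed).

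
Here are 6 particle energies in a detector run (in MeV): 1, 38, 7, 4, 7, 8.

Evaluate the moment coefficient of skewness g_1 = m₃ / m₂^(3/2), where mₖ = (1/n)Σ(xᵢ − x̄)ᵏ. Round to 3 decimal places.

1.640

x̄ = (1 + 38 + 7 + 4 + 7 + 8) / 6 = 10.8333
deviations (xᵢ − x̄): -9.8333, 27.1667, -3.8333, -6.8333, -3.8333, -2.8333
Σ(xᵢ − x̄)² = 918.8333 ⇒ m₂ = 918.8333/6 = 153.13889
Σ(xᵢ − x̄)³ = 18644.4444 ⇒ m₃ = 18644.4444/6 = 3107.40741
m₂^(3/2) = 153.13889^(1.5) = 1895.08301
g_1 = m₃ / m₂^(3/2) = 3107.40741 / 1895.08301 ≈ 1.640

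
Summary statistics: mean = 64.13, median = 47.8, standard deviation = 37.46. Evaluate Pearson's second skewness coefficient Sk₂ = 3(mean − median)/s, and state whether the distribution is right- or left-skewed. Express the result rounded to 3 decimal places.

1.308, right-skewed

Sk₂ = 3(64.13 − 47.8) / 37.46 = 3 × 16.3300 / 37.46
    = 48.9900 / 37.46 ≈ 1.308
Sk₂ > 0 ⇒ mean > median ⇒ right-skewed (positive skew).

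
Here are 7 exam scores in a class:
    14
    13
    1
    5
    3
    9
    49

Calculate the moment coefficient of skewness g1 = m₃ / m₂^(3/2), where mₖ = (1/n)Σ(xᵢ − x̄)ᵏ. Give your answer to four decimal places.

x̄ = (14 + 13 + 1 + 5 + 3 + 9 + 49) / 7 = 13.4286
deviations (xᵢ − x̄): 0.5714, -0.4286, -12.4286, -8.4286, -10.4286, -4.4286, 35.5714
Σ(xᵢ − x̄)² = 1619.7143 ⇒ m₂ = 1619.7143/7 = 231.38776
Σ(xᵢ − x̄)³ = 41269.9592 ⇒ m₃ = 41269.9592/7 = 5895.70845
m₂^(3/2) = 231.38776^(1.5) = 3519.73980
g1 = m₃ / m₂^(3/2) = 5895.70845 / 3519.73980 ≈ 1.6750

1.6750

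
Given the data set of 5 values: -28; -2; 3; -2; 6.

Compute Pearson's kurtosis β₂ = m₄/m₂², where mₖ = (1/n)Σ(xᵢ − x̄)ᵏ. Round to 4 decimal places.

x̄ = -4.6000
Σ(xᵢ − x̄)² = 731.2000 ⇒ m₂ = 146.24000
Σ(xᵢ − x̄)⁴ = 315874.3360 ⇒ m₄ = 63174.86720
m₂² = 21386.13760
β₂ = m₄/m₂² = 63174.86720 / 21386.13760 ≈ 2.9540

2.9540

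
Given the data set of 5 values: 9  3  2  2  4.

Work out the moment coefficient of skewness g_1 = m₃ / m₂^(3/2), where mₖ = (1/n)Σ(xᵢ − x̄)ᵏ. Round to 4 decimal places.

x̄ = (9 + 3 + 2 + 2 + 4) / 5 = 4.0000
deviations (xᵢ − x̄): 5.0000, -1.0000, -2.0000, -2.0000, 0.0000
Σ(xᵢ − x̄)² = 34.0000 ⇒ m₂ = 34.0000/5 = 6.80000
Σ(xᵢ − x̄)³ = 108.0000 ⇒ m₃ = 108.0000/5 = 21.60000
m₂^(3/2) = 6.80000^(1.5) = 17.73223
g_1 = m₃ / m₂^(3/2) = 21.60000 / 17.73223 ≈ 1.2181

1.2181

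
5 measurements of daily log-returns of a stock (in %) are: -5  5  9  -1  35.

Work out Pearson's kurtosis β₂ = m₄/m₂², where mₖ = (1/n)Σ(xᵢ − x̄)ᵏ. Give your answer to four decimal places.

x̄ = 8.6000
Σ(xᵢ − x̄)² = 987.2000 ⇒ m₂ = 197.44000
Σ(xᵢ − x̄)⁴ = 528624.8960 ⇒ m₄ = 105724.97920
m₂² = 38982.55360
β₂ = m₄/m₂² = 105724.97920 / 38982.55360 ≈ 2.7121

2.7121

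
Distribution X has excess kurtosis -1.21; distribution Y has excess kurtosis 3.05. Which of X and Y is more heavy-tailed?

Y

Higher excess kurtosis ⇒ heavier tails relative to the normal distribution.
-1.21 vs 3.05: the larger is 3.05, so Y has heavier tails. (Y is leptokurtic — heavier-than-normal tails; the other is platykurtic.)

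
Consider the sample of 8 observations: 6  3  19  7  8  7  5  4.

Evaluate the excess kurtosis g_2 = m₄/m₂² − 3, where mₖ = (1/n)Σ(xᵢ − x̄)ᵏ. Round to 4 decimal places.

x̄ = 7.3750
Σ(xᵢ − x̄)² = 173.8750 ⇒ m₂ = 21.73438
Σ(xᵢ − x̄)⁴ = 18794.6816 ⇒ m₄ = 2349.33521
m₂² = 472.38306
g_2 = m₄/m₂² − 3 = 4.97337 − 3 ≈ 1.9734

1.9734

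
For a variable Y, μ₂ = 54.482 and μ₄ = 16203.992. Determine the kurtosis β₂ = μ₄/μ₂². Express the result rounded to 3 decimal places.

μ₂² = 54.482² = 2968.28832
μ₄/μ₂² = 16203.992 / 2968.28832 = 5.45904
β₂ ≈ 5.459

5.459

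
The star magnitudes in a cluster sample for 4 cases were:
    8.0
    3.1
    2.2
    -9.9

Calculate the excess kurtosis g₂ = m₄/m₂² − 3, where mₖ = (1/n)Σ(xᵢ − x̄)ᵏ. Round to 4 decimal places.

-0.8760

x̄ = 0.8500
Σ(xᵢ − x̄)² = 173.5700 ⇒ m₂ = 43.39250
Σ(xᵢ − x̄)⁴ = 15997.1518 ⇒ m₄ = 3999.28796
m₂² = 1882.90906
g₂ = m₄/m₂² − 3 = 2.12399 − 3 ≈ -0.8760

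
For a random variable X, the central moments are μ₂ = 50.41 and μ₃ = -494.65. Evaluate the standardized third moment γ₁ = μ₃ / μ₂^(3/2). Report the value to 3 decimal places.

-1.382

σ = √μ₂ = √50.41 = 7.10000
σ³ = μ₂^(3/2) = 357.91100
γ₁ = μ₃/σ³ = -494.65 / 357.91100 ≈ -1.382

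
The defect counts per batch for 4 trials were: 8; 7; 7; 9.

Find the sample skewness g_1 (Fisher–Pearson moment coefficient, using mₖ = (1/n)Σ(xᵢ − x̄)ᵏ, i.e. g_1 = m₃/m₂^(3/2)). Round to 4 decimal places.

0.4934

x̄ = (8 + 7 + 7 + 9) / 4 = 7.7500
deviations (xᵢ − x̄): 0.2500, -0.7500, -0.7500, 1.2500
Σ(xᵢ − x̄)² = 2.7500 ⇒ m₂ = 2.7500/4 = 0.68750
Σ(xᵢ − x̄)³ = 1.1250 ⇒ m₃ = 1.1250/4 = 0.28125
m₂^(3/2) = 0.68750^(1.5) = 0.57004
g_1 = m₃ / m₂^(3/2) = 0.28125 / 0.57004 ≈ 0.4934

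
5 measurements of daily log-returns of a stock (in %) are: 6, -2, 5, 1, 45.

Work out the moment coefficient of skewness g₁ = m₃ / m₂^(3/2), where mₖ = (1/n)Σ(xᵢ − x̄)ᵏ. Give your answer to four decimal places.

1.3961

x̄ = (6 - 2 + 5 + 1 + 45) / 5 = 11.0000
deviations (xᵢ − x̄): -5.0000, -13.0000, -6.0000, -10.0000, 34.0000
Σ(xᵢ − x̄)² = 1486.0000 ⇒ m₂ = 1486.0000/5 = 297.20000
Σ(xᵢ − x̄)³ = 35766.0000 ⇒ m₃ = 35766.0000/5 = 7153.20000
m₂^(3/2) = 297.20000^(1.5) = 5123.57629
g₁ = m₃ / m₂^(3/2) = 7153.20000 / 5123.57629 ≈ 1.3961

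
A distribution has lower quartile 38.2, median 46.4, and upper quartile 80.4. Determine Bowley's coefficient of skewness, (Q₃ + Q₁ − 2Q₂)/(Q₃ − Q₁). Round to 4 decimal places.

0.6114

numerator: Q₃ + Q₁ − 2Q₂ = 80.4 + 38.2 − 2×46.4 = 25.8000
denominator: Q₃ − Q₁ = 80.4 − 38.2 = 42.2000
Bowley skewness = 25.8000 / 42.2000 ≈ 0.6114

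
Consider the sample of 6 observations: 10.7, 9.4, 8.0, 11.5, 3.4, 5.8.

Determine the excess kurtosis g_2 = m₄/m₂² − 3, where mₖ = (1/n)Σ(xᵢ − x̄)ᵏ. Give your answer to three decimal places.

x̄ = 8.1333
Σ(xᵢ − x̄)² = 47.3933 ⇒ m₂ = 7.89889
Σ(xᵢ − x̄)⁴ = 706.0441 ⇒ m₄ = 117.67402
m₂² = 62.39245
g_2 = m₄/m₂² − 3 = 1.88603 − 3 ≈ -1.114

-1.114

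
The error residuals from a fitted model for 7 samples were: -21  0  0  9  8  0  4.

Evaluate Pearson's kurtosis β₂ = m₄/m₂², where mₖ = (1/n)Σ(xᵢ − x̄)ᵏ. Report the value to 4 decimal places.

3.9673

x̄ = 0.0000
Σ(xᵢ − x̄)² = 602.0000 ⇒ m₂ = 86.00000
Σ(xᵢ − x̄)⁴ = 205394.0000 ⇒ m₄ = 29342.00000
m₂² = 7396.00000
β₂ = m₄/m₂² = 29342.00000 / 7396.00000 ≈ 3.9673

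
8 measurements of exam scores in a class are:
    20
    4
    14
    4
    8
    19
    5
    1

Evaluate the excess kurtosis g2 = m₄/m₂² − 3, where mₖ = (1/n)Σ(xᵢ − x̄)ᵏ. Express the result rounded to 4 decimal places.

x̄ = 9.3750
Σ(xᵢ − x̄)² = 375.8750 ⇒ m₂ = 46.98438
Σ(xᵢ − x̄)⁴ = 28743.1191 ⇒ m₄ = 3592.88989
m₂² = 2207.53149
g2 = m₄/m₂² − 3 = 1.62756 − 3 ≈ -1.3724

-1.3724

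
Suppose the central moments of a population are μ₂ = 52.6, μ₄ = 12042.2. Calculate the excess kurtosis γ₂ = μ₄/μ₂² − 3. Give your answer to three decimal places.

μ₂² = 52.6² = 2766.76000
μ₄/μ₂² = 12042.2 / 2766.76000 = 4.35246
γ₂ = 4.35246 − 3 ≈ 1.352

1.352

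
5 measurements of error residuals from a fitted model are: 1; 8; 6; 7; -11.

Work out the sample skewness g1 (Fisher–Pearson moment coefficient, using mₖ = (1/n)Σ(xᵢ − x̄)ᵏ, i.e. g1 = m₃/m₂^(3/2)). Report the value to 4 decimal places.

-1.1195

x̄ = (1 + 8 + 6 + 7 - 11) / 5 = 2.2000
deviations (xᵢ − x̄): -1.2000, 5.8000, 3.8000, 4.8000, -13.2000
Σ(xᵢ − x̄)² = 246.8000 ⇒ m₂ = 246.8000/5 = 49.36000
Σ(xᵢ − x̄)³ = -1941.1200 ⇒ m₃ = -1941.1200/5 = -388.22400
m₂^(3/2) = 49.36000^(1.5) = 346.78693
g1 = m₃ / m₂^(3/2) = -388.22400 / 346.78693 ≈ -1.1195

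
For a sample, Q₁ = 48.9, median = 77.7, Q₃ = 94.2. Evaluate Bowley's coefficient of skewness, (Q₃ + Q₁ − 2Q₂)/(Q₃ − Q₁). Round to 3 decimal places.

numerator: Q₃ + Q₁ − 2Q₂ = 94.2 + 48.9 − 2×77.7 = -12.3000
denominator: Q₃ − Q₁ = 94.2 − 48.9 = 45.3000
Bowley skewness = -12.3000 / 45.3000 ≈ -0.272

-0.272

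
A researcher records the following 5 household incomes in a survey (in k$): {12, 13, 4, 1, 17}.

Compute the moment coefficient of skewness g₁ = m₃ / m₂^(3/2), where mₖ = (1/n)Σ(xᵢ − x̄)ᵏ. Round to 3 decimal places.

-0.234

x̄ = (12 + 13 + 4 + 1 + 17) / 5 = 9.4000
deviations (xᵢ − x̄): 2.6000, 3.6000, -5.4000, -8.4000, 7.6000
Σ(xᵢ − x̄)² = 177.2000 ⇒ m₂ = 177.2000/5 = 35.44000
Σ(xᵢ − x̄)³ = -246.9600 ⇒ m₃ = -246.9600/5 = -49.39200
m₂^(3/2) = 35.44000^(1.5) = 210.97965
g₁ = m₃ / m₂^(3/2) = -49.39200 / 210.97965 ≈ -0.234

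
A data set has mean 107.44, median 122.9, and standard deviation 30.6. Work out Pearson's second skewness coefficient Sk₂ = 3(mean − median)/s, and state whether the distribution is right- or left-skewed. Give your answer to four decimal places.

-1.5157, left-skewed

Sk₂ = 3(107.44 − 122.9) / 30.6 = 3 × -15.4600 / 30.6
    = -46.3800 / 30.6 ≈ -1.5157
Sk₂ < 0 ⇒ mean < median ⇒ left-skewed (negative skew).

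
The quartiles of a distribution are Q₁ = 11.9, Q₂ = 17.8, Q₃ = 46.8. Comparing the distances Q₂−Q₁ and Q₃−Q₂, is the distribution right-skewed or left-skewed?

right-skewed

Q₂ − Q₁ = 5.9;  Q₃ − Q₂ = 29.0
Q₃ − Q₂ > Q₂ − Q₁ ⇒ the upper half is more spread out ⇒ right-skewed.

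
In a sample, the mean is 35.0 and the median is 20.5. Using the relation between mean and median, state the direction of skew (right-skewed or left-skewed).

mean − median = 35.0 − 20.5 = 14.5
mean > median ⇒ the longer tail is on the right ⇒ right-skewed (positively skewed).

right-skewed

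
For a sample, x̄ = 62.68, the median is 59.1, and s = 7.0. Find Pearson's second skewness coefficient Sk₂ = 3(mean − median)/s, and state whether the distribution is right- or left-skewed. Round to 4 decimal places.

Sk₂ = 3(62.68 − 59.1) / 7.0 = 3 × 3.5800 / 7.0
    = 10.7400 / 7.0 ≈ 1.5343
Sk₂ > 0 ⇒ mean > median ⇒ right-skewed (positive skew).

1.5343, right-skewed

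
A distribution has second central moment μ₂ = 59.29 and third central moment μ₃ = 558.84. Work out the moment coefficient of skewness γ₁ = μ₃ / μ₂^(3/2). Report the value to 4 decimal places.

σ = √μ₂ = √59.29 = 7.70000
σ³ = μ₂^(3/2) = 456.53300
γ₁ = μ₃/σ³ = 558.84 / 456.53300 ≈ 1.2241

1.2241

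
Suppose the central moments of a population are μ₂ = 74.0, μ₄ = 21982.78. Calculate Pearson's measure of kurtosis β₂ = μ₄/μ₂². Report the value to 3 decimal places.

μ₂² = 74.0² = 5476.00000
μ₄/μ₂² = 21982.78 / 5476.00000 = 4.01439
β₂ ≈ 4.014

4.014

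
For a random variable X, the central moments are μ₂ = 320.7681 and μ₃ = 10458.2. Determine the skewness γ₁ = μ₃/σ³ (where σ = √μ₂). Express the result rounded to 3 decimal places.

1.820

σ = √μ₂ = √320.7681 = 17.91000
σ³ = μ₂^(3/2) = 5744.95667
γ₁ = μ₃/σ³ = 10458.2 / 5744.95667 ≈ 1.820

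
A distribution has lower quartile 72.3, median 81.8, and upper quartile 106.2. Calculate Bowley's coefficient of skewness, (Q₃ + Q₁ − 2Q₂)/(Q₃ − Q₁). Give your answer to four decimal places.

numerator: Q₃ + Q₁ − 2Q₂ = 106.2 + 72.3 − 2×81.8 = 14.9000
denominator: Q₃ − Q₁ = 106.2 − 72.3 = 33.9000
Bowley skewness = 14.9000 / 33.9000 ≈ 0.4395

0.4395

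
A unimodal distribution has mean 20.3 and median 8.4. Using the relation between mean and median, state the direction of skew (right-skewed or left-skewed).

right-skewed

mean − median = 20.3 − 8.4 = 11.9
mean > median ⇒ the longer tail is on the right ⇒ right-skewed (positively skewed).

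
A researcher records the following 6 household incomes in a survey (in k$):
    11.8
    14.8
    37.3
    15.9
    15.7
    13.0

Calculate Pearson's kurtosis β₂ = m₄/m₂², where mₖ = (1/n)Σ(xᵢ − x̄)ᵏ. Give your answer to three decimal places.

4.007

x̄ = 18.0833
Σ(xᵢ − x̄)² = 455.8283 ⇒ m₂ = 75.97139
Σ(xᵢ − x̄)⁴ = 138765.5395 ⇒ m₄ = 23127.58992
m₂² = 5771.65193
β₂ = m₄/m₂² = 23127.58992 / 5771.65193 ≈ 4.007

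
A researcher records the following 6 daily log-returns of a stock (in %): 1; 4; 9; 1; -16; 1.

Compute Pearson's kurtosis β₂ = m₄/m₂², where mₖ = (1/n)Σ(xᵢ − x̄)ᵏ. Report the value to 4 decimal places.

x̄ = 0.0000
Σ(xᵢ − x̄)² = 356.0000 ⇒ m₂ = 59.33333
Σ(xᵢ − x̄)⁴ = 72356.0000 ⇒ m₄ = 12059.33333
m₂² = 3520.44444
β₂ = m₄/m₂² = 12059.33333 / 3520.44444 ≈ 3.4255

3.4255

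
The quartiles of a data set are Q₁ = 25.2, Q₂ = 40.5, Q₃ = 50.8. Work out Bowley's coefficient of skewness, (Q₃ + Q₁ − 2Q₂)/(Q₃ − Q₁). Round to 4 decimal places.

-0.1953

numerator: Q₃ + Q₁ − 2Q₂ = 50.8 + 25.2 − 2×40.5 = -5.0000
denominator: Q₃ − Q₁ = 50.8 − 25.2 = 25.6000
Bowley skewness = -5.0000 / 25.6000 ≈ -0.1953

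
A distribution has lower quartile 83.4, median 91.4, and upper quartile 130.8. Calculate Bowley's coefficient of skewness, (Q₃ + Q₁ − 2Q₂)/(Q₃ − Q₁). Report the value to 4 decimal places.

0.6624

numerator: Q₃ + Q₁ − 2Q₂ = 130.8 + 83.4 − 2×91.4 = 31.4000
denominator: Q₃ − Q₁ = 130.8 − 83.4 = 47.4000
Bowley skewness = 31.4000 / 47.4000 ≈ 0.6624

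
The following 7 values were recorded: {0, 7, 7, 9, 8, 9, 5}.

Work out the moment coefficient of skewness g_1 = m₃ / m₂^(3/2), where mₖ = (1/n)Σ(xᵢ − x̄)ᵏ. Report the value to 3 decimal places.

-1.321

x̄ = (0 + 7 + 7 + 9 + 8 + 9 + 5) / 7 = 6.4286
deviations (xᵢ − x̄): -6.4286, 0.5714, 0.5714, 2.5714, 1.5714, 2.5714, -1.4286
Σ(xᵢ − x̄)² = 59.7143 ⇒ m₂ = 59.7143/7 = 8.53061
Σ(xᵢ − x̄)³ = -230.3265 ⇒ m₃ = -230.3265/7 = -32.90379
m₂^(3/2) = 8.53061^(1.5) = 24.91554
g_1 = m₃ / m₂^(3/2) = -32.90379 / 24.91554 ≈ -1.321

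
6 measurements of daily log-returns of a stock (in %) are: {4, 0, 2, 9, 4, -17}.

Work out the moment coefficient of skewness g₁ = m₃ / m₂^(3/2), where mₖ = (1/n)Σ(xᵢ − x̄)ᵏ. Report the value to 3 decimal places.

-1.337

x̄ = (4 + 0 + 2 + 9 + 4 - 17) / 6 = 0.3333
deviations (xᵢ − x̄): 3.6667, -0.3333, 1.6667, 8.6667, 3.6667, -17.3333
Σ(xᵢ − x̄)² = 405.3333 ⇒ m₂ = 405.3333/6 = 67.55556
Σ(xᵢ − x̄)³ = -4453.5556 ⇒ m₃ = -4453.5556/6 = -742.25926
m₂^(3/2) = 67.55556^(1.5) = 555.25388
g₁ = m₃ / m₂^(3/2) = -742.25926 / 555.25388 ≈ -1.337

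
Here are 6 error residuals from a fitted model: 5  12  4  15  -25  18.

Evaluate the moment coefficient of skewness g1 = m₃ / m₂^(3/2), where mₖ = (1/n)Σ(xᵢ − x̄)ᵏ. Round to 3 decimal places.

x̄ = (5 + 12 + 4 + 15 - 25 + 18) / 6 = 4.8333
deviations (xᵢ − x̄): 0.1667, 7.1667, -0.8333, 10.1667, -29.8333, 13.1667
Σ(xᵢ − x̄)² = 1218.8333 ⇒ m₂ = 1218.8333/6 = 203.13889
Σ(xᵢ − x̄)³ = -22851.5556 ⇒ m₃ = -22851.5556/6 = -3808.59259
m₂^(3/2) = 203.13889^(1.5) = 2895.27359
g1 = m₃ / m₂^(3/2) = -3808.59259 / 2895.27359 ≈ -1.315

-1.315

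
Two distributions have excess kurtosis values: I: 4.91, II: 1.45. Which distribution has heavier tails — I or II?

I

Higher excess kurtosis ⇒ heavier tails relative to the normal distribution.
4.91 vs 1.45: the larger is 4.91, so I has heavier tails.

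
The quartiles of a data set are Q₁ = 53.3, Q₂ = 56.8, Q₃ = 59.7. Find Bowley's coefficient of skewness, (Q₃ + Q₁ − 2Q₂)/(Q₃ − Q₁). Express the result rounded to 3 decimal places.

numerator: Q₃ + Q₁ − 2Q₂ = 59.7 + 53.3 − 2×56.8 = -0.6000
denominator: Q₃ − Q₁ = 59.7 − 53.3 = 6.4000
Bowley skewness = -0.6000 / 6.4000 ≈ -0.094

-0.094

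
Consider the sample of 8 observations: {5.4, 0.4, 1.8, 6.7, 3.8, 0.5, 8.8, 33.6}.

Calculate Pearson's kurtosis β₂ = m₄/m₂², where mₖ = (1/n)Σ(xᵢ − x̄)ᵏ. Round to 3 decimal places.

5.320

x̄ = 7.6250
Σ(xᵢ − x̄)² = 833.4150 ⇒ m₂ = 104.17688
Σ(xᵢ − x̄)⁴ = 461915.4767 ⇒ m₄ = 57739.43459
m₂² = 10852.82128
β₂ = m₄/m₂² = 57739.43459 / 10852.82128 ≈ 5.320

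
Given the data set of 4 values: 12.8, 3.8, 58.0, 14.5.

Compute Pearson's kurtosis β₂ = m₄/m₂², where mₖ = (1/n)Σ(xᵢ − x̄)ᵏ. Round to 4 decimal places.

x̄ = 22.2750
Σ(xᵢ − x̄)² = 1767.8275 ⇒ m₂ = 441.95688
Σ(xᵢ − x̄)⁴ = 1757096.5942 ⇒ m₄ = 439274.14854
m₂² = 195325.87936
β₂ = m₄/m₂² = 439274.14854 / 195325.87936 ≈ 2.2489

2.2489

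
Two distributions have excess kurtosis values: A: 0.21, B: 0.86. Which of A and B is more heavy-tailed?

B

Higher excess kurtosis ⇒ heavier tails relative to the normal distribution.
0.21 vs 0.86: the larger is 0.86, so B has heavier tails.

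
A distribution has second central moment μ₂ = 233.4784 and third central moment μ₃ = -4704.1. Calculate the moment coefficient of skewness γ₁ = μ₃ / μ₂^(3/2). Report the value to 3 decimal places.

σ = √μ₂ = √233.4784 = 15.28000
σ³ = μ₂^(3/2) = 3567.54995
γ₁ = μ₃/σ³ = -4704.1 / 3567.54995 ≈ -1.319

-1.319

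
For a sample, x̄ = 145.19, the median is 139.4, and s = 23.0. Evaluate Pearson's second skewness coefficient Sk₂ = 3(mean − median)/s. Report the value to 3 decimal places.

Sk₂ = 3(145.19 − 139.4) / 23.0 = 3 × 5.7900 / 23.0
    = 17.3700 / 23.0 ≈ 0.755

0.755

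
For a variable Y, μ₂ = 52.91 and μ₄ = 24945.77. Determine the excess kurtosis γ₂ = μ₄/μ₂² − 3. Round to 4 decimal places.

μ₂² = 52.91² = 2799.46810
μ₄/μ₂² = 24945.77 / 2799.46810 = 8.91090
γ₂ = 8.91090 − 3 ≈ 5.9109

5.9109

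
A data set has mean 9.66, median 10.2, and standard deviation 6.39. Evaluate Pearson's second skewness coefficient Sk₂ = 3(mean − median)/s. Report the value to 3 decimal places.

-0.254

Sk₂ = 3(9.66 − 10.2) / 6.39 = 3 × -0.5400 / 6.39
    = -1.6200 / 6.39 ≈ -0.254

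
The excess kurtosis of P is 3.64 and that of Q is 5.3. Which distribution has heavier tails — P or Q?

Higher excess kurtosis ⇒ heavier tails relative to the normal distribution.
3.64 vs 5.3: the larger is 5.3, so Q has heavier tails.

Q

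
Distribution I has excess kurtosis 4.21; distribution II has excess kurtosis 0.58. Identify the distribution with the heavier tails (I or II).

Higher excess kurtosis ⇒ heavier tails relative to the normal distribution.
4.21 vs 0.58: the larger is 4.21, so I has heavier tails.

I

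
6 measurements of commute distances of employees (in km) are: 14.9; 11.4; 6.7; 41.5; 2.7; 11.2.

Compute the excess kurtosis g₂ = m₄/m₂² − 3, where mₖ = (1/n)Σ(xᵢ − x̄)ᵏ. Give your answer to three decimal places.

0.586

x̄ = 14.7333
Σ(xᵢ − x̄)² = 949.4133 ⇒ m₂ = 158.23556
Σ(xᵢ − x̄)⁴ = 538718.3462 ⇒ m₄ = 89786.39103
m₂² = 25038.49104
g₂ = m₄/m₂² − 3 = 3.58593 − 3 ≈ 0.586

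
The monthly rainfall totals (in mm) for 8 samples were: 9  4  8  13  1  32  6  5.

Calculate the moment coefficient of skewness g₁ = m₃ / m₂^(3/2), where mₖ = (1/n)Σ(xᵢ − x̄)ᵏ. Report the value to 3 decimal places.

1.689

x̄ = (9 + 4 + 8 + 13 + 1 + 32 + 6 + 5) / 8 = 9.7500
deviations (xᵢ − x̄): -0.7500, -5.7500, -1.7500, 3.2500, -8.7500, 22.2500, -3.7500, -4.7500
Σ(xᵢ − x̄)² = 655.5000 ⇒ m₂ = 655.5000/8 = 81.93750
Σ(xᵢ − x̄)³ = 10023.7500 ⇒ m₃ = 10023.7500/8 = 1252.96875
m₂^(3/2) = 81.93750^(1.5) = 741.69280
g₁ = m₃ / m₂^(3/2) = 1252.96875 / 741.69280 ≈ 1.689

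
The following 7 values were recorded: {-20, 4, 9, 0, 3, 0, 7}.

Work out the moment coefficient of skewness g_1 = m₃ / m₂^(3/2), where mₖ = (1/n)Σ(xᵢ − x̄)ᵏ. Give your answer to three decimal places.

x̄ = (-20 + 4 + 9 + 0 + 3 + 0 + 7) / 7 = 0.4286
deviations (xᵢ − x̄): -20.4286, 3.5714, 8.5714, -0.4286, 2.5714, -0.4286, 6.5714
Σ(xᵢ − x̄)² = 553.7143 ⇒ m₂ = 553.7143/7 = 79.10204
Σ(xᵢ − x̄)³ = -7549.4694 ⇒ m₃ = -7549.4694/7 = -1078.49563
m₂^(3/2) = 79.10204^(1.5) = 703.52824
g_1 = m₃ / m₂^(3/2) = -1078.49563 / 703.52824 ≈ -1.533

-1.533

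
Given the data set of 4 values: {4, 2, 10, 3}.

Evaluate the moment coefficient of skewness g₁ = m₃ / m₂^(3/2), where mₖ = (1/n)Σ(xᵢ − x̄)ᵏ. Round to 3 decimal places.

x̄ = (4 + 2 + 10 + 3) / 4 = 4.7500
deviations (xᵢ − x̄): -0.7500, -2.7500, 5.2500, -1.7500
Σ(xᵢ − x̄)² = 38.7500 ⇒ m₂ = 38.7500/4 = 9.68750
Σ(xᵢ − x̄)³ = 118.1250 ⇒ m₃ = 118.1250/4 = 29.53125
m₂^(3/2) = 9.68750^(1.5) = 30.15210
g₁ = m₃ / m₂^(3/2) = 29.53125 / 30.15210 ≈ 0.979

0.979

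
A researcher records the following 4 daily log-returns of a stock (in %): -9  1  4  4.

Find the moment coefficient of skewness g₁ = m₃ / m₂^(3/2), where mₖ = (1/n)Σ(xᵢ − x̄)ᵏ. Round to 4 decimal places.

-0.9859

x̄ = (-9 + 1 + 4 + 4) / 4 = 0.0000
deviations (xᵢ − x̄): -9.0000, 1.0000, 4.0000, 4.0000
Σ(xᵢ − x̄)² = 114.0000 ⇒ m₂ = 114.0000/4 = 28.50000
Σ(xᵢ − x̄)³ = -600.0000 ⇒ m₃ = -600.0000/4 = -150.00000
m₂^(3/2) = 28.50000^(1.5) = 152.14837
g₁ = m₃ / m₂^(3/2) = -150.00000 / 152.14837 ≈ -0.9859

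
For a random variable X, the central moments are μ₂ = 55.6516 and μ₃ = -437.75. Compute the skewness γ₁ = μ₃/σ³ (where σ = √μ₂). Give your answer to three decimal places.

-1.054

σ = √μ₂ = √55.6516 = 7.46000
σ³ = μ₂^(3/2) = 415.16094
γ₁ = μ₃/σ³ = -437.75 / 415.16094 ≈ -1.054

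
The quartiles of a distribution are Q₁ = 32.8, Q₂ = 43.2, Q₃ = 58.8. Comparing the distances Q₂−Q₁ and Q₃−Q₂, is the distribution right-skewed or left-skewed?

Q₂ − Q₁ = 10.4;  Q₃ − Q₂ = 15.6
Q₃ − Q₂ > Q₂ − Q₁ ⇒ the upper half is more spread out ⇒ right-skewed.

right-skewed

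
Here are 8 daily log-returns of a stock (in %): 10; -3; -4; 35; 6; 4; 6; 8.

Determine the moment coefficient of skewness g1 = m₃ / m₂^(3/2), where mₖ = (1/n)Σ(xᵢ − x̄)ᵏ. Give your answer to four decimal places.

1.5003

x̄ = (10 - 3 - 4 + 35 + 6 + 4 + 6 + 8) / 8 = 7.7500
deviations (xᵢ − x̄): 2.2500, -10.7500, -11.7500, 27.2500, -1.7500, -3.7500, -1.7500, 0.2500
Σ(xᵢ − x̄)² = 1021.5000 ⇒ m₂ = 1021.5000/8 = 127.68750
Σ(xᵢ − x̄)³ = 17318.2500 ⇒ m₃ = 17318.2500/8 = 2164.78125
m₂^(3/2) = 127.68750^(1.5) = 1442.85463
g1 = m₃ / m₂^(3/2) = 2164.78125 / 1442.85463 ≈ 1.5003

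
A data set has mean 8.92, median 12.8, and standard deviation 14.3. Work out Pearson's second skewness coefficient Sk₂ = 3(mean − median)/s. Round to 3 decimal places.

-0.814

Sk₂ = 3(8.92 − 12.8) / 14.3 = 3 × -3.8800 / 14.3
    = -11.6400 / 14.3 ≈ -0.814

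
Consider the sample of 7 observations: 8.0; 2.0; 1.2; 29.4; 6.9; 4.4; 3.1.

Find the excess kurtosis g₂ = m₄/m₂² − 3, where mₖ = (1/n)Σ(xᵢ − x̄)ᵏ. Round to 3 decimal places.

x̄ = 7.8571
Σ(xᵢ − x̄)² = 578.2371 ⇒ m₂ = 82.60531
Σ(xᵢ − x̄)⁴ = 219180.6617 ⇒ m₄ = 31311.52310
m₂² = 6823.63660
g₂ = m₄/m₂² − 3 = 4.58869 − 3 ≈ 1.589

1.589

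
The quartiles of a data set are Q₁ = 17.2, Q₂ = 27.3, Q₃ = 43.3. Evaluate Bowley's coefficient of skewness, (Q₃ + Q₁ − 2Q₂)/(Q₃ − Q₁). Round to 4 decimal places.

0.2261

numerator: Q₃ + Q₁ − 2Q₂ = 43.3 + 17.2 − 2×27.3 = 5.9000
denominator: Q₃ − Q₁ = 43.3 − 17.2 = 26.1000
Bowley skewness = 5.9000 / 26.1000 ≈ 0.2261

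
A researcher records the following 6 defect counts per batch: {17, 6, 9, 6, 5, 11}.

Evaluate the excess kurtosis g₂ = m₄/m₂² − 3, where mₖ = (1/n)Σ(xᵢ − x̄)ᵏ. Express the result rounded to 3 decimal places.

x̄ = 9.0000
Σ(xᵢ − x̄)² = 102.0000 ⇒ m₂ = 17.00000
Σ(xᵢ − x̄)⁴ = 4530.0000 ⇒ m₄ = 755.00000
m₂² = 289.00000
g₂ = m₄/m₂² − 3 = 2.61246 − 3 ≈ -0.388

-0.388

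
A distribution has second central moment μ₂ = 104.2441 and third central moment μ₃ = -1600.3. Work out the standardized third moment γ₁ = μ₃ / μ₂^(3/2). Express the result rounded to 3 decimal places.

-1.504

σ = √μ₂ = √104.2441 = 10.21000
σ³ = μ₂^(3/2) = 1064.33226
γ₁ = μ₃/σ³ = -1600.3 / 1064.33226 ≈ -1.504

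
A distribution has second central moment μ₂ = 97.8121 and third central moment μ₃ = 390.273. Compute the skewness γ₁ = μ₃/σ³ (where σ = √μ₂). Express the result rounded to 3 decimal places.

0.403

σ = √μ₂ = √97.8121 = 9.89000
σ³ = μ₂^(3/2) = 967.36167
γ₁ = μ₃/σ³ = 390.273 / 967.36167 ≈ 0.403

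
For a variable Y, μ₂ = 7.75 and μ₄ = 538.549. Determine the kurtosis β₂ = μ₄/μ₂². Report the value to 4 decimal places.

8.9665

μ₂² = 7.75² = 60.06250
μ₄/μ₂² = 538.549 / 60.06250 = 8.96648
β₂ ≈ 8.9665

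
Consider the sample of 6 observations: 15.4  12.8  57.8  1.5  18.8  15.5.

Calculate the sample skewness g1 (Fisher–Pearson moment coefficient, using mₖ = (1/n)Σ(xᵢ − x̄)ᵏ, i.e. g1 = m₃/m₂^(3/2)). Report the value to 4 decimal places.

x̄ = (15.4 + 12.8 + 57.8 + 1.5 + 18.8 + 15.5) / 6 = 20.3000
deviations (xᵢ − x̄): -4.9000, -7.5000, 37.5000, -18.8000, -1.5000, -4.8000
Σ(xᵢ − x̄)² = 1865.2400 ⇒ m₂ = 1865.2400/6 = 310.87333
Σ(xᵢ − x̄)³ = 45436.2120 ⇒ m₃ = 45436.2120/6 = 7572.70200
m₂^(3/2) = 310.87333^(1.5) = 5481.19439
g1 = m₃ / m₂^(3/2) = 7572.70200 / 5481.19439 ≈ 1.3816

1.3816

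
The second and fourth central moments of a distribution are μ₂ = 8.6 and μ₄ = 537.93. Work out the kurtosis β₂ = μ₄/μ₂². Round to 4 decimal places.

7.2733

μ₂² = 8.6² = 73.96000
μ₄/μ₂² = 537.93 / 73.96000 = 7.27326
β₂ ≈ 7.2733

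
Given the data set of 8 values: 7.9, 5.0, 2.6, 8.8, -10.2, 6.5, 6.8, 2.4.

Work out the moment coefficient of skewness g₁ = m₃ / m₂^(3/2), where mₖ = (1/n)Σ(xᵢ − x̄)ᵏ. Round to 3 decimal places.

x̄ = (7.9 + 5.0 + 2.6 + 8.8 - 10.2 + 6.5 + 6.8 + 2.4) / 8 = 3.7250
deviations (xᵢ − x̄): 4.1750, 1.2750, -1.1250, 5.0750, -13.9250, 2.7750, 3.0750, -1.3250
Σ(xᵢ − x̄)² = 258.8950 ⇒ m₂ = 258.8950/8 = 32.36188
Σ(xᵢ − x̄)³ = -2447.8852 ⇒ m₃ = -2447.8852/8 = -305.98566
m₂^(3/2) = 32.36188^(1.5) = 184.09861
g₁ = m₃ / m₂^(3/2) = -305.98566 / 184.09861 ≈ -1.662

-1.662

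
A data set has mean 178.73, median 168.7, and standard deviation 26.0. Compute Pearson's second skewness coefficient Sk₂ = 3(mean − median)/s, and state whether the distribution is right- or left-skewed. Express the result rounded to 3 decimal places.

1.157, right-skewed

Sk₂ = 3(178.73 − 168.7) / 26.0 = 3 × 10.0300 / 26.0
    = 30.0900 / 26.0 ≈ 1.157
Sk₂ > 0 ⇒ mean > median ⇒ right-skewed (positive skew).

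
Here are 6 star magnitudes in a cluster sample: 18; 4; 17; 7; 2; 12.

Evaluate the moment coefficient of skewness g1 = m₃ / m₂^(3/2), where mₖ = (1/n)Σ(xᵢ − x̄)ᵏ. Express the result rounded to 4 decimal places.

0.0779

x̄ = (18 + 4 + 17 + 7 + 2 + 12) / 6 = 10.0000
deviations (xᵢ − x̄): 8.0000, -6.0000, 7.0000, -3.0000, -8.0000, 2.0000
Σ(xᵢ − x̄)² = 226.0000 ⇒ m₂ = 226.0000/6 = 37.66667
Σ(xᵢ − x̄)³ = 108.0000 ⇒ m₃ = 108.0000/6 = 18.00000
m₂^(3/2) = 37.66667^(1.5) = 231.17229
g1 = m₃ / m₂^(3/2) = 18.00000 / 231.17229 ≈ 0.0779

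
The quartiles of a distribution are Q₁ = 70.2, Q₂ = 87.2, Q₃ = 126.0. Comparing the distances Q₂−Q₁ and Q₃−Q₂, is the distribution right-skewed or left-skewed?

Q₂ − Q₁ = 17.0;  Q₃ − Q₂ = 38.8
Q₃ − Q₂ > Q₂ − Q₁ ⇒ the upper half is more spread out ⇒ right-skewed.

right-skewed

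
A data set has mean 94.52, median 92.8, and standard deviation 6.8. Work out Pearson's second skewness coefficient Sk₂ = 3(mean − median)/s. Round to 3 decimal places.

0.759

Sk₂ = 3(94.52 − 92.8) / 6.8 = 3 × 1.7200 / 6.8
    = 5.1600 / 6.8 ≈ 0.759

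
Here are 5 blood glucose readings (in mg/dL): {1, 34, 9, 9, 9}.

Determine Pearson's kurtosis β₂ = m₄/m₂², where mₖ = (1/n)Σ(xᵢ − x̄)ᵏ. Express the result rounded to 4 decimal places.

2.9488

x̄ = 12.4000
Σ(xᵢ − x̄)² = 631.2000 ⇒ m₂ = 126.24000
Σ(xᵢ − x̄)⁴ = 234968.7360 ⇒ m₄ = 46993.74720
m₂² = 15936.53760
β₂ = m₄/m₂² = 46993.74720 / 15936.53760 ≈ 2.9488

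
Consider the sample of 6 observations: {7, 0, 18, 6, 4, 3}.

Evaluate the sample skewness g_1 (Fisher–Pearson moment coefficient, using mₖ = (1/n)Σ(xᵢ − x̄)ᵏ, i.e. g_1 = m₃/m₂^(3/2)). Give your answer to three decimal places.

x̄ = (7 + 0 + 18 + 6 + 4 + 3) / 6 = 6.3333
deviations (xᵢ − x̄): 0.6667, -6.3333, 11.6667, -0.3333, -2.3333, -3.3333
Σ(xᵢ − x̄)² = 193.3333 ⇒ m₂ = 193.3333/6 = 32.22222
Σ(xᵢ − x̄)³ = 1284.4444 ⇒ m₃ = 1284.4444/6 = 214.07407
m₂^(3/2) = 32.22222^(1.5) = 182.90822
g_1 = m₃ / m₂^(3/2) = 214.07407 / 182.90822 ≈ 1.170

1.170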